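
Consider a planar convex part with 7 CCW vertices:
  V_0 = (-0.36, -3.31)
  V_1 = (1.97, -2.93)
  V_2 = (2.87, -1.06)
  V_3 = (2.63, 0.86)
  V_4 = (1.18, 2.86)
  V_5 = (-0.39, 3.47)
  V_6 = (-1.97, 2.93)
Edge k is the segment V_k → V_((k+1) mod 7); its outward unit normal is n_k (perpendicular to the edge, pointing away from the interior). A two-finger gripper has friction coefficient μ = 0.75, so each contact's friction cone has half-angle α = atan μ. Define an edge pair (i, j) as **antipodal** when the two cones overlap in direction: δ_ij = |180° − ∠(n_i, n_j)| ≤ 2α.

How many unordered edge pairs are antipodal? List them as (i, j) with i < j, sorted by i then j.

count = 8; pairs: (0,3), (0,4), (0,5), (1,5), (1,6), (2,6), (3,6), (4,6)

α = atan 0.75 = 36.87°;  2α = 73.74°
n_0 = (+0.1610, -0.9870)
n_1 = (+0.9011, -0.4337)
n_2 = (+0.9923, +0.1240)
n_3 = (+0.8096, +0.5870)
n_4 = (+0.3622, +0.9321)
n_5 = (-0.3234, +0.9463)
n_6 = (-0.9683, -0.2498)
  (0,1): δ = 124.96°  ·
  (0,2): δ = 92.14°  ·
  (0,3): δ = 63.32°  ✓
  (0,4): δ = 30.50°  ✓
  (0,5): δ = 9.61°  ✓
  (0,6): δ = 95.20°  ·
  (1,2): δ = 147.17°  ·
  (1,3): δ = 118.36°  ·
  (1,4): δ = 85.53°  ·
  (1,5): δ = 45.43°  ✓
  (1,6): δ = 40.17°  ✓
  (2,3): δ = 151.18°  ·
  (2,4): δ = 118.36°  ·
  (2,5): δ = 78.26°  ·
  (2,6): δ = 7.34°  ✓
  (3,4): δ = 147.18°  ·
  (3,5): δ = 107.07°  ·
  (3,6): δ = 21.47°  ✓
  (4,5): δ = 139.90°  ·
  (4,6): δ = 54.30°  ✓
  (5,6): δ = 94.40°  ·
antipodal pairs: 8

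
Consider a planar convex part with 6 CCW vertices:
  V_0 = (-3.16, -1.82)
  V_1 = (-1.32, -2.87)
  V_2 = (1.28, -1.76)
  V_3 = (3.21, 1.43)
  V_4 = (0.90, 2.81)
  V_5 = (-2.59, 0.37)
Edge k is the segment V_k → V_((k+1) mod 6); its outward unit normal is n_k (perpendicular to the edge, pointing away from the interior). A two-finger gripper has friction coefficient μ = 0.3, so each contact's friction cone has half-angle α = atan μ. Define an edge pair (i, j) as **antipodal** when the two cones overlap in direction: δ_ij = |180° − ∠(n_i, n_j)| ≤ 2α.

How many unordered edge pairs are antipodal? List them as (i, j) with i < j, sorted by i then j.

α = atan 0.3 = 16.70°;  2α = 33.40°
n_0 = (-0.4956, -0.8685)
n_1 = (+0.3926, -0.9197)
n_2 = (+0.8556, -0.5176)
n_3 = (+0.5129, +0.8585)
n_4 = (-0.5730, +0.8196)
n_5 = (-0.9678, +0.2519)
  (0,1): δ = 127.17°  ·
  (0,2): δ = 91.46°  ·
  (0,3): δ = 1.14°  ✓
  (0,4): δ = 64.67°  ·
  (0,5): δ = 105.12°  ·
  (1,2): δ = 144.29°  ·
  (1,3): δ = 53.97°  ·
  (1,4): δ = 11.84°  ✓
  (1,5): δ = 52.29°  ·
  (2,3): δ = 89.68°  ·
  (2,4): δ = 23.87°  ✓
  (2,5): δ = 16.59°  ✓
  (3,4): δ = 114.19°  ·
  (3,5): δ = 73.73°  ·
  (4,5): δ = 139.55°  ·
antipodal pairs: 4

count = 4; pairs: (0,3), (1,4), (2,4), (2,5)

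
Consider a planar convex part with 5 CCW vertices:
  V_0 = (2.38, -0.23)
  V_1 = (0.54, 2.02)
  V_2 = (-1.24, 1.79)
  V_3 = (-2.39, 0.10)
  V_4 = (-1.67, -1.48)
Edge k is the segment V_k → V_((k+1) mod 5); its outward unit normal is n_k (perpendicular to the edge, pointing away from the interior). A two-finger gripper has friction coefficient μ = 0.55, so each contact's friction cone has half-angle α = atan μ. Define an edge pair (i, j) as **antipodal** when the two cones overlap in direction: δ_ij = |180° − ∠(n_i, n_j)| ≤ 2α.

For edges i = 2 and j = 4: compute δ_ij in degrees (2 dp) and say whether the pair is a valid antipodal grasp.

δ = 38.61°, valid

α = atan 0.55 = 28.81°;  2α = 57.62°
edge 2: e_2 = (-1.15, -1.69);  n_2 = (-0.8267, +0.5626)
edge 4: e_4 = (+4.05, +1.25);  n_4 = (+0.2949, -0.9555)
∠(n_2, n_4) = 141.39°
δ = |180° − 141.39°| = 38.61°
38.61° ≤ 2α = 57.62°  →  valid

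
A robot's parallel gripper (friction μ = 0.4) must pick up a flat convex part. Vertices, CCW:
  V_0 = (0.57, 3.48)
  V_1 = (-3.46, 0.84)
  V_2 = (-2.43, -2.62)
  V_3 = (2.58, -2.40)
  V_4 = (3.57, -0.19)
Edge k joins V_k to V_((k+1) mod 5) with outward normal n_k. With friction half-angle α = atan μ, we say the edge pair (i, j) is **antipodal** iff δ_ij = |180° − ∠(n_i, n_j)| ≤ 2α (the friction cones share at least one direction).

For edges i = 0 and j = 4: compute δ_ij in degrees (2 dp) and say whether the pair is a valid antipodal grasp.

α = atan 0.4 = 21.80°;  2α = 43.60°
edge 0: e_0 = (-4.03, -2.64);  n_0 = (-0.5480, +0.8365)
edge 4: e_4 = (-3.00, +3.67);  n_4 = (+0.7742, +0.6329)
∠(n_0, n_4) = 83.96°
δ = |180° − 83.96°| = 96.04°
96.04° > 2α = 43.60°  →  invalid

δ = 96.04°, invalid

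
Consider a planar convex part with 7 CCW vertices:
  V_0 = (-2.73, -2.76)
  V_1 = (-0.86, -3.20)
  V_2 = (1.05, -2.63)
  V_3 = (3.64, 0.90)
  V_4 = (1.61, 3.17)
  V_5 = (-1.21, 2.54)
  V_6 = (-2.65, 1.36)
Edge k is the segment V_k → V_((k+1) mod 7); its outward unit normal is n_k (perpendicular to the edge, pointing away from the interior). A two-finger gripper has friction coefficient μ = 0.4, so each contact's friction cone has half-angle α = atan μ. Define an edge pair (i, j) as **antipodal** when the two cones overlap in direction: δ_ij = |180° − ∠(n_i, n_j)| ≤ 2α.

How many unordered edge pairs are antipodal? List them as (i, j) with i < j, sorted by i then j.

count = 8; pairs: (0,3), (0,4), (1,4), (1,5), (2,4), (2,5), (2,6), (3,6)

α = atan 0.4 = 21.80°;  2α = 43.60°
n_0 = (-0.2290, -0.9734)
n_1 = (+0.2860, -0.9582)
n_2 = (+0.8063, -0.5916)
n_3 = (+0.7454, +0.6666)
n_4 = (-0.2180, +0.9759)
n_5 = (-0.6338, +0.7735)
n_6 = (-0.9998, +0.0194)
  (0,1): δ = 150.14°  ·
  (0,2): δ = 113.03°  ·
  (0,3): δ = 34.95°  ✓
  (0,4): δ = 25.83°  ✓
  (0,5): δ = 52.57°  ·
  (0,6): δ = 102.13°  ·
  (1,2): δ = 142.88°  ·
  (1,3): δ = 64.81°  ·
  (1,4): δ = 4.02°  ✓
  (1,5): δ = 22.72°  ✓
  (1,6): δ = 72.27°  ·
  (2,3): δ = 101.93°  ·
  (2,4): δ = 41.14°  ✓
  (2,5): δ = 14.40°  ✓
  (2,6): δ = 35.16°  ✓
  (3,4): δ = 119.21°  ·
  (3,5): δ = 92.47°  ·
  (3,6): δ = 42.92°  ✓
  (4,5): δ = 153.26°  ·
  (4,6): δ = 103.71°  ·
  (5,6): δ = 130.45°  ·
antipodal pairs: 8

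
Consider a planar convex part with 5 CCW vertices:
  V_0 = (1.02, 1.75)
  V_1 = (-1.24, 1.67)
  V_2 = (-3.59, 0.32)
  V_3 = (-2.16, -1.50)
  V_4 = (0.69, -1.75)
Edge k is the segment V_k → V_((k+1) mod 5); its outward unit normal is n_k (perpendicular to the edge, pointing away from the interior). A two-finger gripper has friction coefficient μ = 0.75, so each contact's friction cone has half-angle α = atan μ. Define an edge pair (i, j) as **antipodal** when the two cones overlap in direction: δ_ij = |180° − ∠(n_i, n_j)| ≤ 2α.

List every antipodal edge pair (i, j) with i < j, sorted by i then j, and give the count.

α = atan 0.75 = 36.87°;  2α = 73.74°
n_0 = (-0.0354, +0.9994)
n_1 = (-0.4981, +0.8671)
n_2 = (-0.7863, -0.6178)
n_3 = (-0.0874, -0.9962)
n_4 = (+0.9956, -0.0939)
  (0,1): δ = 152.15°  ·
  (0,2): δ = 53.87°  ✓
  (0,3): δ = 7.04°  ✓
  (0,4): δ = 82.59°  ·
  (1,2): δ = 81.72°  ·
  (1,3): δ = 34.89°  ✓
  (1,4): δ = 54.74°  ✓
  (2,3): δ = 133.17°  ·
  (2,4): δ = 43.54°  ✓
  (3,4): δ = 90.37°  ·
antipodal pairs: 5

count = 5; pairs: (0,2), (0,3), (1,3), (1,4), (2,4)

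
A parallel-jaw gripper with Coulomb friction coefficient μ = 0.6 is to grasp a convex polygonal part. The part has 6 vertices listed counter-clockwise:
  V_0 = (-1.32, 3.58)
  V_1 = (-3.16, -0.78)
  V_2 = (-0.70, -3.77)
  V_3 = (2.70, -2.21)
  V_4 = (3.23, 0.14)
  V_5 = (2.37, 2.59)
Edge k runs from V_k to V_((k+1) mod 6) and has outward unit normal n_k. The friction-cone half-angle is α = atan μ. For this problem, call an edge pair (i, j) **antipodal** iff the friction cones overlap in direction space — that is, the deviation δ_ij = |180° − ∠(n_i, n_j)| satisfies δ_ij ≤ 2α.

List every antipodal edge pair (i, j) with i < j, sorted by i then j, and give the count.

α = atan 0.6 = 30.96°;  2α = 61.93°
n_0 = (-0.9213, +0.3888)
n_1 = (-0.7722, -0.6353)
n_2 = (+0.4170, -0.9089)
n_3 = (+0.9755, -0.2200)
n_4 = (+0.9436, +0.3312)
n_5 = (+0.2591, +0.9658)
  (0,1): δ = 117.67°  ·
  (0,2): δ = 42.47°  ✓
  (0,3): δ = 10.17°  ✓
  (0,4): δ = 42.22°  ✓
  (0,5): δ = 97.86°  ·
  (1,2): δ = 104.80°  ·
  (1,3): δ = 52.15°  ✓
  (1,4): δ = 20.10°  ✓
  (1,5): δ = 35.54°  ✓
  (2,3): δ = 127.36°  ·
  (2,4): δ = 95.30°  ·
  (2,5): δ = 39.67°  ✓
  (3,4): δ = 147.95°  ·
  (3,5): δ = 92.31°  ·
  (4,5): δ = 124.36°  ·
antipodal pairs: 7

count = 7; pairs: (0,2), (0,3), (0,4), (1,3), (1,4), (1,5), (2,5)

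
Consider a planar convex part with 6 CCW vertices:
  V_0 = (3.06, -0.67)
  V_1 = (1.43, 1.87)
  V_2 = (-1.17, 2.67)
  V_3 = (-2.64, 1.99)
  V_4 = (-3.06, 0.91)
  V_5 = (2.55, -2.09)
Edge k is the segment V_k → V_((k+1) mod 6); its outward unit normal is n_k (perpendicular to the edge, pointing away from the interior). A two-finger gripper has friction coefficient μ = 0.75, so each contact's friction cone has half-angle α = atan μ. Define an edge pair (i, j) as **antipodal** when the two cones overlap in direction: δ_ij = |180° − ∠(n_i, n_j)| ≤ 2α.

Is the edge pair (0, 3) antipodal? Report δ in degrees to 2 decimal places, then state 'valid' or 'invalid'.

α = atan 0.75 = 36.87°;  2α = 73.74°
edge 0: e_0 = (-1.63, +2.54);  n_0 = (+0.8416, +0.5401)
edge 3: e_3 = (-0.42, -1.08);  n_3 = (-0.9320, +0.3624)
∠(n_0, n_3) = 126.06°
δ = |180° − 126.06°| = 53.94°
53.94° ≤ 2α = 73.74°  →  valid

δ = 53.94°, valid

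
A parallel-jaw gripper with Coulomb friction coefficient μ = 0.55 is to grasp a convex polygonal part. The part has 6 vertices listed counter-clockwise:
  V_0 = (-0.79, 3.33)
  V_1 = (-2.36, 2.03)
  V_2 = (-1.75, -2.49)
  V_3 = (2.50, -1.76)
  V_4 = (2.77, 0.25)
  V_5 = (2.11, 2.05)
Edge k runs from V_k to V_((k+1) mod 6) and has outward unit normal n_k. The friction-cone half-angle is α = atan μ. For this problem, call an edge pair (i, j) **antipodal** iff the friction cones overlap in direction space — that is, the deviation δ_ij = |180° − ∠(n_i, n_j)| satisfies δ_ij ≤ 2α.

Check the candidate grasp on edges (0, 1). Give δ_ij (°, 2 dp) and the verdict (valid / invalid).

α = atan 0.55 = 28.81°;  2α = 57.62°
edge 0: e_0 = (-1.57, -1.30);  n_0 = (-0.6378, +0.7702)
edge 1: e_1 = (+0.61, -4.52);  n_1 = (-0.9910, -0.1337)
∠(n_0, n_1) = 58.06°
δ = |180° − 58.06°| = 121.94°
121.94° > 2α = 57.62°  →  invalid

δ = 121.94°, invalid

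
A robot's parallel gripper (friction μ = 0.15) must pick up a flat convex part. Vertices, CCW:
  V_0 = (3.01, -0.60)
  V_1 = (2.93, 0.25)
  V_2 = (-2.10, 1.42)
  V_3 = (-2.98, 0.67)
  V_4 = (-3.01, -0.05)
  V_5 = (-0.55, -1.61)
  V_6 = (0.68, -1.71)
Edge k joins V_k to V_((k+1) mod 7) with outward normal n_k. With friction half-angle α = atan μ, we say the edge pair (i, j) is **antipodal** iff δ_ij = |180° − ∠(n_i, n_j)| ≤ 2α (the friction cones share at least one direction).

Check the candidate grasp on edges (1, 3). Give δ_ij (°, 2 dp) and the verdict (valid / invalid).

α = atan 0.15 = 8.53°;  2α = 17.06°
edge 1: e_1 = (-5.03, +1.17);  n_1 = (+0.2266, +0.9740)
edge 3: e_3 = (-0.03, -0.72);  n_3 = (-0.9991, +0.0416)
∠(n_1, n_3) = 100.71°
δ = |180° − 100.71°| = 79.29°
79.29° > 2α = 17.06°  →  invalid

δ = 79.29°, invalid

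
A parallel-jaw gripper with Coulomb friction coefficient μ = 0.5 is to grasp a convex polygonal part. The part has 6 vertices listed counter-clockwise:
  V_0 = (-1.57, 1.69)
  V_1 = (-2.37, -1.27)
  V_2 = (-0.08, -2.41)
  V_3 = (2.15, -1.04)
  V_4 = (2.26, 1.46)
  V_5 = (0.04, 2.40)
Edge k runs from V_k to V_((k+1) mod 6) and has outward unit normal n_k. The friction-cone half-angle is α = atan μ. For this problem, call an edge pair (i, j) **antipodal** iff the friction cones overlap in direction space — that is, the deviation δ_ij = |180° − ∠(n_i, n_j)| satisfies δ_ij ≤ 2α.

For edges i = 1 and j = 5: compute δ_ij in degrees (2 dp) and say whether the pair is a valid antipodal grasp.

δ = 50.26°, valid

α = atan 0.5 = 26.57°;  2α = 53.13°
edge 1: e_1 = (+2.29, -1.14);  n_1 = (-0.4456, -0.8952)
edge 5: e_5 = (-1.61, -0.71);  n_5 = (-0.4035, +0.9150)
∠(n_1, n_5) = 129.74°
δ = |180° − 129.74°| = 50.26°
50.26° ≤ 2α = 53.13°  →  valid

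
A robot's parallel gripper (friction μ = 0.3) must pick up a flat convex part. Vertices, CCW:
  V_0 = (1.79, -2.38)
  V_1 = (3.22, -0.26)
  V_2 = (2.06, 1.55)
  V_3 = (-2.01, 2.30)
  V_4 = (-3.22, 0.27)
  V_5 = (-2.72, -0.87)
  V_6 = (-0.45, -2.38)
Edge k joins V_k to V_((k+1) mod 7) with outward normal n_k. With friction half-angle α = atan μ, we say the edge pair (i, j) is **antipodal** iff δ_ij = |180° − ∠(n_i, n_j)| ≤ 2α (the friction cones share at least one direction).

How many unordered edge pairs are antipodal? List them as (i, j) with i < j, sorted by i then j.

α = atan 0.3 = 16.70°;  2α = 33.40°
n_0 = (+0.8290, -0.5592)
n_1 = (+0.8419, +0.5396)
n_2 = (+0.1812, +0.9834)
n_3 = (-0.8590, +0.5120)
n_4 = (-0.9158, -0.4017)
n_5 = (-0.5539, -0.8326)
n_6 = (+0.0000, -1.0000)
  (0,1): δ = 113.34°  ·
  (0,2): δ = 66.44°  ·
  (0,3): δ = 3.20°  ✓
  (0,4): δ = 57.68°  ·
  (0,5): δ = 90.37°  ·
  (0,6): δ = 124.00°  ·
  (1,2): δ = 133.10°  ·
  (1,3): δ = 63.45°  ·
  (1,4): δ = 8.97°  ✓
  (1,5): δ = 23.71°  ✓
  (1,6): δ = 57.34°  ·
  (2,3): δ = 110.36°  ·
  (2,4): δ = 55.88°  ·
  (2,5): δ = 23.19°  ✓
  (2,6): δ = 10.44°  ✓
  (3,4): δ = 125.52°  ·
  (3,5): δ = 92.83°  ·
  (3,6): δ = 59.20°  ·
  (4,5): δ = 147.31°  ·
  (4,6): δ = 113.68°  ·
  (5,6): δ = 146.37°  ·
antipodal pairs: 5

count = 5; pairs: (0,3), (1,4), (1,5), (2,5), (2,6)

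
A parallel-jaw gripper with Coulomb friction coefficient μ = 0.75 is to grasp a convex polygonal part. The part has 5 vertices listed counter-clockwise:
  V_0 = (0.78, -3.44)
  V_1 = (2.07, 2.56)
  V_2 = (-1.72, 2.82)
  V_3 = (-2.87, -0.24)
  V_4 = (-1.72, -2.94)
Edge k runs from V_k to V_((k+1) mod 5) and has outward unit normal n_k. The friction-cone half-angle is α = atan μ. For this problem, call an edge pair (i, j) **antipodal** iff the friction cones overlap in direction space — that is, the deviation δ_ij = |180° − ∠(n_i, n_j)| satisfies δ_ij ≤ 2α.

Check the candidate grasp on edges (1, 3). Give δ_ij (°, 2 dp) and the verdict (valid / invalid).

δ = 63.01°, valid

α = atan 0.75 = 36.87°;  2α = 73.74°
edge 1: e_1 = (-3.79, +0.26);  n_1 = (+0.0684, +0.9977)
edge 3: e_3 = (+1.15, -2.70);  n_3 = (-0.9200, -0.3919)
∠(n_1, n_3) = 116.99°
δ = |180° − 116.99°| = 63.01°
63.01° ≤ 2α = 73.74°  →  valid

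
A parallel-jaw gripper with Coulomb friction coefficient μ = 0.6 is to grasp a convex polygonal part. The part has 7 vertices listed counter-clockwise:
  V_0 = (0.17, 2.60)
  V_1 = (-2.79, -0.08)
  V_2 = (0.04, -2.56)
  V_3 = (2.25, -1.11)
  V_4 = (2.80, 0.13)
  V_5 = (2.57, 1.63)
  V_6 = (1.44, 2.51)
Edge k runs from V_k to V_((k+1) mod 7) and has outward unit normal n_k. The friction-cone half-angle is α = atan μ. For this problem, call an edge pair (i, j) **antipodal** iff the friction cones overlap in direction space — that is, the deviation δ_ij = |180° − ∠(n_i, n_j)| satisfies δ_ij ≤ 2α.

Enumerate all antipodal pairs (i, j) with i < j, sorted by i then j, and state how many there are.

count = 7; pairs: (0,2), (0,3), (0,4), (1,4), (1,5), (1,6), (2,6)

α = atan 0.6 = 30.96°;  2α = 61.93°
n_0 = (-0.6712, +0.7413)
n_1 = (-0.6591, -0.7521)
n_2 = (+0.5486, -0.8361)
n_3 = (+0.9141, -0.4055)
n_4 = (+0.9884, +0.1516)
n_5 = (+0.6144, +0.7890)
n_6 = (+0.0707, +0.9975)
  (0,1): δ = 83.39°  ·
  (0,2): δ = 8.89°  ✓
  (0,3): δ = 23.92°  ✓
  (0,4): δ = 56.56°  ✓
  (0,5): δ = 99.93°  ·
  (0,6): δ = 133.79°  ·
  (1,2): δ = 105.50°  ·
  (1,3): δ = 72.69°  ·
  (1,4): δ = 40.05°  ✓
  (1,5): δ = 3.32°  ✓
  (1,6): δ = 37.18°  ✓
  (2,3): δ = 147.19°  ·
  (2,4): δ = 114.55°  ·
  (2,5): δ = 71.18°  ·
  (2,6): δ = 37.32°  ✓
  (3,4): δ = 147.36°  ·
  (3,5): δ = 103.99°  ·
  (3,6): δ = 70.13°  ·
  (4,5): δ = 136.63°  ·
  (4,6): δ = 102.77°  ·
  (5,6): δ = 146.14°  ·
antipodal pairs: 7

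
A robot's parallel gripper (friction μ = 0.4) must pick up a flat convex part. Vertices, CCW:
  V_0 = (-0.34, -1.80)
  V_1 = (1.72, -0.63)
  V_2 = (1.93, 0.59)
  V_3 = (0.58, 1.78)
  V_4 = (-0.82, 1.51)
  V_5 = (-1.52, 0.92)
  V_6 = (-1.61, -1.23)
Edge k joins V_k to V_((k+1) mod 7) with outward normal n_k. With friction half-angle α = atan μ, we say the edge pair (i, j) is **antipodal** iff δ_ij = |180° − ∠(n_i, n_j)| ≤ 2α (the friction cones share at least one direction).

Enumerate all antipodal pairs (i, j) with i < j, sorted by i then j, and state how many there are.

α = atan 0.4 = 21.80°;  2α = 43.60°
n_0 = (+0.4939, -0.8695)
n_1 = (+0.9855, -0.1696)
n_2 = (+0.6613, +0.7502)
n_3 = (-0.1894, +0.9819)
n_4 = (-0.6445, +0.7646)
n_5 = (-0.9991, +0.0418)
n_6 = (-0.4095, -0.9123)
  (0,1): δ = 129.36°  ·
  (0,2): δ = 70.99°  ·
  (0,3): δ = 18.68°  ✓
  (0,4): δ = 10.53°  ✓
  (0,5): δ = 58.01°  ·
  (0,6): δ = 126.23°  ·
  (1,2): δ = 121.63°  ·
  (1,3): δ = 69.32°  ·
  (1,4): δ = 40.11°  ✓
  (1,5): δ = 7.37°  ✓
  (1,6): δ = 75.60°  ·
  (2,3): δ = 127.69°  ·
  (2,4): δ = 98.48°  ·
  (2,5): δ = 51.00°  ·
  (2,6): δ = 17.22°  ✓
  (3,4): δ = 150.79°  ·
  (3,5): δ = 103.31°  ·
  (3,6): δ = 35.09°  ✓
  (4,5): δ = 132.52°  ·
  (4,6): δ = 64.30°  ·
  (5,6): δ = 111.77°  ·
antipodal pairs: 6

count = 6; pairs: (0,3), (0,4), (1,4), (1,5), (2,6), (3,6)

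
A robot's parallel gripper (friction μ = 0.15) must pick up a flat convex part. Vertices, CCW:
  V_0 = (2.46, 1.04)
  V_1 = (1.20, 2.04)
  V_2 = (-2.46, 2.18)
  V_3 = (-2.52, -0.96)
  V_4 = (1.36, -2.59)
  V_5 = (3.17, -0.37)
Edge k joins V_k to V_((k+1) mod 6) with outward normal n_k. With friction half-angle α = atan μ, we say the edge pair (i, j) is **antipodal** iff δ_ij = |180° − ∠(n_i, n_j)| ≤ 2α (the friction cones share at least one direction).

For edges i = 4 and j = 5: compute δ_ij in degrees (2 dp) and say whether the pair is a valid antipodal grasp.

δ = 114.08°, invalid

α = atan 0.15 = 8.53°;  2α = 17.06°
edge 4: e_4 = (+1.81, +2.22);  n_4 = (+0.7750, -0.6319)
edge 5: e_5 = (-0.71, +1.41);  n_5 = (+0.8932, +0.4497)
∠(n_4, n_5) = 65.92°
δ = |180° − 65.92°| = 114.08°
114.08° > 2α = 17.06°  →  invalid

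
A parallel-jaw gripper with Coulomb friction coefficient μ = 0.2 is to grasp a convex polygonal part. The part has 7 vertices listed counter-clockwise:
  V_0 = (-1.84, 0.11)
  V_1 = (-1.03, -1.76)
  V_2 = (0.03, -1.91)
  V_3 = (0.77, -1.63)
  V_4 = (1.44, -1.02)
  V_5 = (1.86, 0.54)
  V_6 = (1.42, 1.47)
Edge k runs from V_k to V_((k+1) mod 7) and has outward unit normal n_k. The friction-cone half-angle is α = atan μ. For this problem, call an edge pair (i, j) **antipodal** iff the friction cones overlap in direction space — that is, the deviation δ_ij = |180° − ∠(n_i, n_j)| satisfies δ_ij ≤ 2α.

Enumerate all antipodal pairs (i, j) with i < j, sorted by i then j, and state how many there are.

α = atan 0.2 = 11.31°;  2α = 22.62°
n_0 = (-0.9176, -0.3975)
n_1 = (-0.1401, -0.9901)
n_2 = (+0.3539, -0.9353)
n_3 = (+0.6732, -0.7394)
n_4 = (+0.9656, -0.2600)
n_5 = (+0.9039, +0.4277)
n_6 = (-0.3850, +0.9229)
  (0,1): δ = 121.47°  ·
  (0,2): δ = 92.69°  ·
  (0,3): δ = 71.10°  ·
  (0,4): δ = 38.49°  ·
  (0,5): δ = 1.90°  ✓
  (0,6): δ = 89.22°  ·
  (1,2): δ = 151.22°  ·
  (1,3): δ = 129.63°  ·
  (1,4): δ = 97.01°  ·
  (1,5): δ = 56.63°  ·
  (1,6): δ = 30.70°  ·
  (2,3): δ = 158.41°  ·
  (2,4): δ = 125.79°  ·
  (2,5): δ = 85.41°  ·
  (2,6): δ = 1.92°  ✓
  (3,4): δ = 147.38°  ·
  (3,5): δ = 107.00°  ·
  (3,6): δ = 19.67°  ✓
  (4,5): δ = 139.61°  ·
  (4,6): δ = 52.29°  ·
  (5,6): δ = 92.67°  ·
antipodal pairs: 3

count = 3; pairs: (0,5), (2,6), (3,6)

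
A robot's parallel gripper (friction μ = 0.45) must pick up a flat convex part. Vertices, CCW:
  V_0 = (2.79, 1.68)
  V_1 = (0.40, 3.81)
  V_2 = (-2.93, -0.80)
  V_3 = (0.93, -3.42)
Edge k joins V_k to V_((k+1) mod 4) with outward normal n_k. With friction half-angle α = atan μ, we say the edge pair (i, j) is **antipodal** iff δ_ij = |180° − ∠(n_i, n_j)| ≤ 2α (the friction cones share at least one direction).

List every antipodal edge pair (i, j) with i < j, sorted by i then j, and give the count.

count = 2; pairs: (0,2), (1,3)

α = atan 0.45 = 24.23°;  2α = 48.46°
n_0 = (+0.6653, +0.7465)
n_1 = (-0.8106, +0.5856)
n_2 = (-0.5616, -0.8274)
n_3 = (+0.9395, -0.3426)
  (0,1): δ = 84.13°  ·
  (0,2): δ = 7.54°  ✓
  (0,3): δ = 111.67°  ·
  (1,2): δ = 88.32°  ·
  (1,3): δ = 15.80°  ✓
  (2,3): δ = 75.87°  ·
antipodal pairs: 2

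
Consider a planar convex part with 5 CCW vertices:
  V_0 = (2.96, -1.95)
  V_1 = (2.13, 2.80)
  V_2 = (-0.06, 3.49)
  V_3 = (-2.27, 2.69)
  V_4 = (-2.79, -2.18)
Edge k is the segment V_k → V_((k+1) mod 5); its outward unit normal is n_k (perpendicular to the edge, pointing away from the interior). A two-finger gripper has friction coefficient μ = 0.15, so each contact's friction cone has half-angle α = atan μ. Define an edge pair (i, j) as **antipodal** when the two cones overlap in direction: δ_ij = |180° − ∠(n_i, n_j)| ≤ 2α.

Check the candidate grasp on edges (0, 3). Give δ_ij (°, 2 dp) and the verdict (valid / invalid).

α = atan 0.15 = 8.53°;  2α = 17.06°
edge 0: e_0 = (-0.83, +4.75);  n_0 = (+0.9851, +0.1721)
edge 3: e_3 = (-0.52, -4.87);  n_3 = (-0.9943, +0.1062)
∠(n_0, n_3) = 163.99°
δ = |180° − 163.99°| = 16.01°
16.01° ≤ 2α = 17.06°  →  valid

δ = 16.01°, valid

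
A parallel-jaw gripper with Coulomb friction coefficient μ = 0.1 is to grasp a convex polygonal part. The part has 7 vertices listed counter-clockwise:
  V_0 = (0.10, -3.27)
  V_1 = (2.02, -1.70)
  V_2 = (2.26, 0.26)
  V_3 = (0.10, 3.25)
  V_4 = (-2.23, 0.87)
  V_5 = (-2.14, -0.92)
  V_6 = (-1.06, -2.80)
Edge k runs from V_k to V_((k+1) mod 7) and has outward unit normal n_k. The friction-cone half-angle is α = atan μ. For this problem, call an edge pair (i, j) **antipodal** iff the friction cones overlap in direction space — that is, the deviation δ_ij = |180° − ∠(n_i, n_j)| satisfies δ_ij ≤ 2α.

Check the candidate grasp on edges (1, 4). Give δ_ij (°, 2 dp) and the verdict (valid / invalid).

δ = 9.86°, valid

α = atan 0.1 = 5.71°;  2α = 11.42°
edge 1: e_1 = (+0.24, +1.96);  n_1 = (+0.9926, -0.1215)
edge 4: e_4 = (+0.09, -1.79);  n_4 = (-0.9987, -0.0502)
∠(n_1, n_4) = 170.14°
δ = |180° − 170.14°| = 9.86°
9.86° ≤ 2α = 11.42°  →  valid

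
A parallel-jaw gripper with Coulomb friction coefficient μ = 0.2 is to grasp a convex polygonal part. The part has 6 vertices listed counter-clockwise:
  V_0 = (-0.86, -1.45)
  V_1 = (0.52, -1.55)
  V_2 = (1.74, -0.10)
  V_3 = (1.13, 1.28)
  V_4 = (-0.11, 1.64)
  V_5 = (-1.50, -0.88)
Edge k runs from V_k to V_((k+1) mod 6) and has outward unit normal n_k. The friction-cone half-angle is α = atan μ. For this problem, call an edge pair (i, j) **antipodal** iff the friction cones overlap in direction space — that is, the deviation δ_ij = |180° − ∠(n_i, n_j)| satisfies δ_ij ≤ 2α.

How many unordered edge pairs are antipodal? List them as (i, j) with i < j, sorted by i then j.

count = 2; pairs: (0,3), (1,4)

α = atan 0.2 = 11.31°;  2α = 22.62°
n_0 = (-0.0723, -0.9974)
n_1 = (+0.7652, -0.6438)
n_2 = (+0.9146, +0.4043)
n_3 = (+0.2788, +0.9603)
n_4 = (-0.8756, +0.4830)
n_5 = (-0.6651, -0.7468)
  (0,1): δ = 125.93°  ·
  (0,2): δ = 62.01°  ·
  (0,3): δ = 12.04°  ✓
  (0,4): δ = 65.26°  ·
  (0,5): δ = 142.46°  ·
  (1,2): δ = 116.08°  ·
  (1,3): δ = 66.11°  ·
  (1,4): δ = 11.20°  ✓
  (1,5): δ = 88.39°  ·
  (2,3): δ = 130.04°  ·
  (2,4): δ = 52.73°  ·
  (2,5): δ = 24.46°  ·
  (3,4): δ = 102.69°  ·
  (3,5): δ = 25.50°  ·
  (4,5): δ = 102.81°  ·
antipodal pairs: 2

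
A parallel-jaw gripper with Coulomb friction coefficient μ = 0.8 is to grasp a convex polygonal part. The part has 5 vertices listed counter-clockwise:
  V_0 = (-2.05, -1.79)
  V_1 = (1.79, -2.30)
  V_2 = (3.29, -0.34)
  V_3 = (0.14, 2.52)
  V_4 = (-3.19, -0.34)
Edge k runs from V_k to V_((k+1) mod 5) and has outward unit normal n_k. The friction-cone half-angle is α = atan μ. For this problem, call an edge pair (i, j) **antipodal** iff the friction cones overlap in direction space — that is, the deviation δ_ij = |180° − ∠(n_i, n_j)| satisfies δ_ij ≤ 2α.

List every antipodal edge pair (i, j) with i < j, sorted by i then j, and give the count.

count = 5; pairs: (0,2), (0,3), (1,3), (1,4), (2,4)

α = atan 0.8 = 38.66°;  2α = 77.32°
n_0 = (-0.1317, -0.9913)
n_1 = (+0.7941, -0.6078)
n_2 = (+0.6722, +0.7404)
n_3 = (-0.6515, +0.7586)
n_4 = (-0.7861, -0.6181)
  (0,1): δ = 119.86°  ·
  (0,2): δ = 34.67°  ✓
  (0,3): δ = 48.22°  ✓
  (0,4): δ = 135.74°  ·
  (1,2): δ = 94.81°  ·
  (1,3): δ = 11.92°  ✓
  (1,4): δ = 75.60°  ✓
  (2,3): δ = 97.10°  ·
  (2,4): δ = 9.59°  ✓
  (3,4): δ = 92.48°  ·
antipodal pairs: 5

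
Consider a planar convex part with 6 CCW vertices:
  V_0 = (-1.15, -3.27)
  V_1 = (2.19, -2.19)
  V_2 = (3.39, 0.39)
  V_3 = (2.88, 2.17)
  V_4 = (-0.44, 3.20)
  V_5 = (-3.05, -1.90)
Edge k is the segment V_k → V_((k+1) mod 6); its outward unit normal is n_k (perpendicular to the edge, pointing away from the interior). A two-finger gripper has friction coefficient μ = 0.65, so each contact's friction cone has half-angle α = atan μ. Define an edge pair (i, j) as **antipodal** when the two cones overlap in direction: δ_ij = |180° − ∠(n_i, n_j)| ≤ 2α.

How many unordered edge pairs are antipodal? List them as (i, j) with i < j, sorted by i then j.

α = atan 0.65 = 33.02°;  2α = 66.05°
n_0 = (+0.3077, -0.9515)
n_1 = (+0.9067, -0.4217)
n_2 = (+0.9613, +0.2754)
n_3 = (+0.2963, +0.9551)
n_4 = (-0.8902, +0.4556)
n_5 = (-0.5849, -0.8111)
  (0,1): δ = 132.86°  ·
  (0,2): δ = 91.93°  ·
  (0,3): δ = 35.15°  ✓
  (0,4): δ = 44.98°  ✓
  (0,5): δ = 126.29°  ·
  (1,2): δ = 139.07°  ·
  (1,3): δ = 82.29°  ·
  (1,4): δ = 2.16°  ✓
  (1,5): δ = 79.15°  ·
  (2,3): δ = 123.22°  ·
  (2,4): δ = 43.09°  ✓
  (2,5): δ = 38.22°  ✓
  (3,4): δ = 99.87°  ·
  (3,5): δ = 18.56°  ✓
  (4,5): δ = 98.69°  ·
antipodal pairs: 6

count = 6; pairs: (0,3), (0,4), (1,4), (2,4), (2,5), (3,5)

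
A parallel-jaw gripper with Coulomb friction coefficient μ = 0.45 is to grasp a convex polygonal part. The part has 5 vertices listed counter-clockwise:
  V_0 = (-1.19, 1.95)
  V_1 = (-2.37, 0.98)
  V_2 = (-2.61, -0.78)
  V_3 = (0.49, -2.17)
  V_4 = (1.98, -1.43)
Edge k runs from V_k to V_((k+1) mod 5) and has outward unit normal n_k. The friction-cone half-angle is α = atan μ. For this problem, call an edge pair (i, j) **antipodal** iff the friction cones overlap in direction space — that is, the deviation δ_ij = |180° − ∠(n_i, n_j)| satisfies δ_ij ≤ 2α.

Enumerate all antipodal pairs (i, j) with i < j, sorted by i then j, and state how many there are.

α = atan 0.45 = 24.23°;  2α = 48.46°
n_0 = (-0.6350, +0.7725)
n_1 = (-0.9908, +0.1351)
n_2 = (-0.4091, -0.9125)
n_3 = (+0.4448, -0.8956)
n_4 = (+0.7294, +0.6841)
  (0,1): δ = 137.19°  ·
  (0,2): δ = 63.57°  ·
  (0,3): δ = 13.01°  ✓
  (0,4): δ = 93.74°  ·
  (1,2): δ = 106.39°  ·
  (1,3): δ = 55.82°  ·
  (1,4): δ = 50.93°  ·
  (2,3): δ = 129.44°  ·
  (2,4): δ = 22.69°  ✓
  (3,4): δ = 73.25°  ·
antipodal pairs: 2

count = 2; pairs: (0,3), (2,4)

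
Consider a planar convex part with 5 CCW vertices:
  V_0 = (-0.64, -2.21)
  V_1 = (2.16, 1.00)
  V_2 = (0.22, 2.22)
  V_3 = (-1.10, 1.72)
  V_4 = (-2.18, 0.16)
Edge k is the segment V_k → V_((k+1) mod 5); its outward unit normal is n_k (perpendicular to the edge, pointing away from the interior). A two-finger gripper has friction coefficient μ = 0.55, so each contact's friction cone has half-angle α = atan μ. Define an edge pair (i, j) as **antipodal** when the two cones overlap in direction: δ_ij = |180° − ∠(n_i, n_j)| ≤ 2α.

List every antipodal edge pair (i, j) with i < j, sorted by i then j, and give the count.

count = 3; pairs: (0,2), (0,3), (1,4)

α = atan 0.55 = 28.81°;  2α = 57.62°
n_0 = (+0.7536, -0.6573)
n_1 = (+0.5324, +0.8465)
n_2 = (-0.3542, +0.9352)
n_3 = (-0.8222, +0.5692)
n_4 = (-0.8385, -0.5449)
  (0,1): δ = 81.07°  ·
  (0,2): δ = 28.16°  ✓
  (0,3): δ = 6.40°  ✓
  (0,4): δ = 74.11°  ·
  (1,2): δ = 127.09°  ·
  (1,3): δ = 92.53°  ·
  (1,4): δ = 24.82°  ✓
  (2,3): δ = 145.44°  ·
  (2,4): δ = 77.73°  ·
  (3,4): δ = 112.29°  ·
antipodal pairs: 3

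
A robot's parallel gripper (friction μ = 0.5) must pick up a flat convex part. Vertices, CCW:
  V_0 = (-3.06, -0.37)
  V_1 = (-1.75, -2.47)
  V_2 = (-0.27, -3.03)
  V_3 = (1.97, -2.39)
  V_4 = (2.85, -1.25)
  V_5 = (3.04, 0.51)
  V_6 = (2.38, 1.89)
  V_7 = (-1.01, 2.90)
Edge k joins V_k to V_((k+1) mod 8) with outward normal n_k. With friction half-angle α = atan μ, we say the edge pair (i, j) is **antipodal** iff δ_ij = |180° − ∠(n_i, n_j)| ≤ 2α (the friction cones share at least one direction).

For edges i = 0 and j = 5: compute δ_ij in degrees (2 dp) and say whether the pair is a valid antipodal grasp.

α = atan 0.5 = 26.57°;  2α = 53.13°
edge 0: e_0 = (+1.31, -2.10);  n_0 = (-0.8485, -0.5293)
edge 5: e_5 = (-0.66, +1.38);  n_5 = (+0.9021, +0.4315)
∠(n_0, n_5) = 173.60°
δ = |180° − 173.60°| = 6.40°
6.40° ≤ 2α = 53.13°  →  valid

δ = 6.40°, valid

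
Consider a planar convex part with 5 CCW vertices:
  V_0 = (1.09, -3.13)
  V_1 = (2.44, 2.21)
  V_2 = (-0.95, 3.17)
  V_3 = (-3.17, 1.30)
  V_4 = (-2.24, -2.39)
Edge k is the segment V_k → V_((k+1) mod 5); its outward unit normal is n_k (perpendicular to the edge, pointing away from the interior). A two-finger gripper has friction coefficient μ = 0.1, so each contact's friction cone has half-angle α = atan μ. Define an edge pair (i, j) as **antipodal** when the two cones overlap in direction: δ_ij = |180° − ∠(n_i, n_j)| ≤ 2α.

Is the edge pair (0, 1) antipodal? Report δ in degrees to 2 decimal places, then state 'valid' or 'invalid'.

α = atan 0.1 = 5.71°;  2α = 11.42°
edge 0: e_0 = (+1.35, +5.34);  n_0 = (+0.9695, -0.2451)
edge 1: e_1 = (-3.39, +0.96);  n_1 = (+0.2725, +0.9622)
∠(n_0, n_1) = 88.38°
δ = |180° − 88.38°| = 91.62°
91.62° > 2α = 11.42°  →  invalid

δ = 91.62°, invalid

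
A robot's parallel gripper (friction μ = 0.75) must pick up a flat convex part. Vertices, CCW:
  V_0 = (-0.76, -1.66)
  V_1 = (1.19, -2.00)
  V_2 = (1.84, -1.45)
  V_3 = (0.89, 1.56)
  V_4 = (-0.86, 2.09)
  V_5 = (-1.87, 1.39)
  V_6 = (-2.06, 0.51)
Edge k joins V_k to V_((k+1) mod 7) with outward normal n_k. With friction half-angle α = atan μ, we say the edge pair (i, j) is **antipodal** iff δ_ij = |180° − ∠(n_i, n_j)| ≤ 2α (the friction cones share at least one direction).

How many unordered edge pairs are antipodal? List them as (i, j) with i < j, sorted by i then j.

α = atan 0.75 = 36.87°;  2α = 73.74°
n_0 = (-0.1718, -0.9851)
n_1 = (+0.6459, -0.7634)
n_2 = (+0.9536, +0.3010)
n_3 = (+0.2899, +0.9571)
n_4 = (-0.5696, +0.8219)
n_5 = (-0.9775, +0.2110)
n_6 = (-0.8578, -0.5139)
  (0,1): δ = 129.87°  ·
  (0,2): δ = 62.59°  ✓
  (0,3): δ = 6.96°  ✓
  (0,4): δ = 44.62°  ✓
  (0,5): δ = 87.71°  ·
  (0,6): δ = 130.82°  ·
  (1,2): δ = 112.72°  ·
  (1,3): δ = 57.09°  ✓
  (1,4): δ = 5.51°  ✓
  (1,5): δ = 37.58°  ✓
  (1,6): δ = 80.69°  ·
  (2,3): δ = 124.37°  ·
  (2,4): δ = 72.79°  ✓
  (2,5): δ = 29.70°  ✓
  (2,6): δ = 13.41°  ✓
  (3,4): δ = 128.43°  ·
  (3,5): δ = 85.33°  ·
  (3,6): δ = 42.23°  ✓
  (4,5): δ = 136.91°  ·
  (4,6): δ = 93.80°  ·
  (5,6): δ = 136.89°  ·
antipodal pairs: 10

count = 10; pairs: (0,2), (0,3), (0,4), (1,3), (1,4), (1,5), (2,4), (2,5), (2,6), (3,6)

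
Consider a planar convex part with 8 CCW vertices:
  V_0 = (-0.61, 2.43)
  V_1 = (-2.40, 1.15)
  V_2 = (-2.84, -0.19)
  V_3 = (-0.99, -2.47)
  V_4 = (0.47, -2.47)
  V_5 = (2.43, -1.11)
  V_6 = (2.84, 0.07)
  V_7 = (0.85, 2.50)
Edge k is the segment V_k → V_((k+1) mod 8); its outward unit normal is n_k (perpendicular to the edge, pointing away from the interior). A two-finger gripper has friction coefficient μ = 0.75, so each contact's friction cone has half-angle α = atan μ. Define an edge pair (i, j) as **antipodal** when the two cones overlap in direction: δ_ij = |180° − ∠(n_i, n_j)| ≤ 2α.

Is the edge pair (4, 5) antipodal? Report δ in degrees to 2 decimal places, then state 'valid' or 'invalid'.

α = atan 0.75 = 36.87°;  2α = 73.74°
edge 4: e_4 = (+1.96, +1.36);  n_4 = (+0.5701, -0.8216)
edge 5: e_5 = (+0.41, +1.18);  n_5 = (+0.9446, -0.3282)
∠(n_4, n_5) = 36.08°
δ = |180° − 36.08°| = 143.92°
143.92° > 2α = 73.74°  →  invalid

δ = 143.92°, invalid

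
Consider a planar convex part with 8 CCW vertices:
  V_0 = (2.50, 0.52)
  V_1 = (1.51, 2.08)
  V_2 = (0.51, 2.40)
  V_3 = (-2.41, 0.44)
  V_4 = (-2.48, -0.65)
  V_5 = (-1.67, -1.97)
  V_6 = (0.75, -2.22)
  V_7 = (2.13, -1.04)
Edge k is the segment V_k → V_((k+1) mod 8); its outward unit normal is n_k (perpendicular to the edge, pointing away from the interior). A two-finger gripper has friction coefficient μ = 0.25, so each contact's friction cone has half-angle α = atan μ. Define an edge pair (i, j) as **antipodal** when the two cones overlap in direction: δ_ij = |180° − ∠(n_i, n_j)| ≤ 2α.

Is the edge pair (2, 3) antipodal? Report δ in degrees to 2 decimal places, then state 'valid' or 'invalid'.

α = atan 0.25 = 14.04°;  2α = 28.07°
edge 2: e_2 = (-2.92, -1.96);  n_2 = (-0.5573, +0.8303)
edge 3: e_3 = (-0.07, -1.09);  n_3 = (-0.9979, +0.0641)
∠(n_2, n_3) = 52.45°
δ = |180° − 52.45°| = 127.55°
127.55° > 2α = 28.07°  →  invalid

δ = 127.55°, invalid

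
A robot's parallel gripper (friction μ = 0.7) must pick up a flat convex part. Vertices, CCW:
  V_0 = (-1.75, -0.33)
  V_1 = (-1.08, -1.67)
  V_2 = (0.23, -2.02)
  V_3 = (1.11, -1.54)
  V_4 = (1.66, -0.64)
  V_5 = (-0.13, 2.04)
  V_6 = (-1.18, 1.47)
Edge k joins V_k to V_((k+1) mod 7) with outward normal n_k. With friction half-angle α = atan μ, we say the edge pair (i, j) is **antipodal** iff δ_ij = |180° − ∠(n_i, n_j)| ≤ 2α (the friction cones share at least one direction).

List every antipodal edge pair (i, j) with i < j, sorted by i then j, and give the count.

α = atan 0.7 = 34.99°;  2α = 69.98°
n_0 = (-0.8944, -0.4472)
n_1 = (-0.2581, -0.9661)
n_2 = (+0.4789, -0.8779)
n_3 = (+0.8533, -0.5215)
n_4 = (+0.8316, +0.5554)
n_5 = (-0.4771, +0.8789)
n_6 = (-0.9533, +0.3019)
  (0,1): δ = 131.52°  ·
  (0,2): δ = 87.95°  ·
  (0,3): δ = 57.99°  ✓
  (0,4): δ = 7.17°  ✓
  (0,5): δ = 91.93°  ·
  (0,6): δ = 135.86°  ·
  (1,2): δ = 136.43°  ·
  (1,3): δ = 106.47°  ·
  (1,4): δ = 41.30°  ✓
  (1,5): δ = 43.45°  ✓
  (1,6): δ = 87.39°  ·
  (2,3): δ = 150.04°  ·
  (2,4): δ = 84.87°  ·
  (2,5): δ = 0.11°  ✓
  (2,6): δ = 43.82°  ✓
  (3,4): δ = 114.83°  ·
  (3,5): δ = 30.07°  ✓
  (3,6): δ = 13.86°  ✓
  (4,5): δ = 95.24°  ·
  (4,6): δ = 51.31°  ✓
  (5,6): δ = 136.07°  ·
antipodal pairs: 9

count = 9; pairs: (0,3), (0,4), (1,4), (1,5), (2,5), (2,6), (3,5), (3,6), (4,6)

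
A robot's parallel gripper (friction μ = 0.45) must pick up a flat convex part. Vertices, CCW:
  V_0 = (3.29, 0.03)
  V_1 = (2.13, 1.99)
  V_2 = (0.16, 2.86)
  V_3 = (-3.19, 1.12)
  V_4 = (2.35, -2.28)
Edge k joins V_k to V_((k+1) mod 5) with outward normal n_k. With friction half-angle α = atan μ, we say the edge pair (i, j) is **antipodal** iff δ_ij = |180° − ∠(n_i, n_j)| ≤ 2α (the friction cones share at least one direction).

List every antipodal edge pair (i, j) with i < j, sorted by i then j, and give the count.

α = atan 0.45 = 24.23°;  2α = 48.46°
n_0 = (+0.8606, +0.5093)
n_1 = (+0.4040, +0.9148)
n_2 = (-0.4609, +0.8874)
n_3 = (-0.5231, -0.8523)
n_4 = (+0.9262, -0.3769)
  (0,1): δ = 144.45°  ·
  (0,2): δ = 93.17°  ·
  (0,3): δ = 27.84°  ✓
  (0,4): δ = 127.24°  ·
  (1,2): δ = 128.73°  ·
  (1,3): δ = 7.71°  ✓
  (1,4): δ = 91.68°  ·
  (2,3): δ = 58.99°  ·
  (2,4): δ = 40.41°  ✓
  (3,4): δ = 80.60°  ·
antipodal pairs: 3

count = 3; pairs: (0,3), (1,3), (2,4)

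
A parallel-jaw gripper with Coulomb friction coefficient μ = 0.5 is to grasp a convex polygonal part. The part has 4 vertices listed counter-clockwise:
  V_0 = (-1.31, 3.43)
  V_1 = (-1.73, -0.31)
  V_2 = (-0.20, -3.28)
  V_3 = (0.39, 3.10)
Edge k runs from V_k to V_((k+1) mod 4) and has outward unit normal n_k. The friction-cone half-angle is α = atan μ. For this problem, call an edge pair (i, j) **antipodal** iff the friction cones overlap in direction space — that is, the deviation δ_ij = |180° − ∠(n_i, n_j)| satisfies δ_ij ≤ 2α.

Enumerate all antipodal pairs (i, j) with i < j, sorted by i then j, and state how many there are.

count = 3; pairs: (0,2), (1,2), (1,3)

α = atan 0.5 = 26.57°;  2α = 53.13°
n_0 = (-0.9938, +0.1116)
n_1 = (-0.8890, -0.4580)
n_2 = (+0.9958, -0.0921)
n_3 = (+0.1906, +0.9817)
  (0,1): δ = 146.34°  ·
  (0,2): δ = 1.12°  ✓
  (0,3): δ = 85.42°  ·
  (1,2): δ = 32.54°  ✓
  (1,3): δ = 51.76°  ✓
  (2,3): δ = 95.70°  ·
antipodal pairs: 3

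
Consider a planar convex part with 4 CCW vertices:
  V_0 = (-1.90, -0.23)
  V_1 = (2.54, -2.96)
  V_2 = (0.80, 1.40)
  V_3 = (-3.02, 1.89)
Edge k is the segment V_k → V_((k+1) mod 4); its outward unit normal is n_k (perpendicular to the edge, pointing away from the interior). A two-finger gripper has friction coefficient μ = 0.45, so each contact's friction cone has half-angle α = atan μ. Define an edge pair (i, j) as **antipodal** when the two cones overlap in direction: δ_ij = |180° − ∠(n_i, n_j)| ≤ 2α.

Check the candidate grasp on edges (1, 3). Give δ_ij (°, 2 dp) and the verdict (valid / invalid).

δ = 6.09°, valid

α = atan 0.45 = 24.23°;  2α = 48.46°
edge 1: e_1 = (-1.74, +4.36);  n_1 = (+0.9288, +0.3707)
edge 3: e_3 = (+1.12, -2.12);  n_3 = (-0.8842, -0.4671)
∠(n_1, n_3) = 173.91°
δ = |180° − 173.91°| = 6.09°
6.09° ≤ 2α = 48.46°  →  valid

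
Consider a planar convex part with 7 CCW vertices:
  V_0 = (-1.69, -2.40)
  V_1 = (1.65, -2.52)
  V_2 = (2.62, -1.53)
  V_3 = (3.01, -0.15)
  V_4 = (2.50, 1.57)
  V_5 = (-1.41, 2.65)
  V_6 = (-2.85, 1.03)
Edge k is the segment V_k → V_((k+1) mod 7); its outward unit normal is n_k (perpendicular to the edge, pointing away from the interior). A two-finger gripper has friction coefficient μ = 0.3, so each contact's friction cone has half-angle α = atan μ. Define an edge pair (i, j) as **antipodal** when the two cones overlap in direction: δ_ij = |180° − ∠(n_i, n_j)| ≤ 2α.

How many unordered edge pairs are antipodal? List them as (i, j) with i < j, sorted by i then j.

α = atan 0.3 = 16.70°;  2α = 33.40°
n_0 = (-0.0359, -0.9994)
n_1 = (+0.7143, -0.6999)
n_2 = (+0.9623, -0.2720)
n_3 = (+0.9587, +0.2843)
n_4 = (+0.2662, +0.9639)
n_5 = (-0.7474, +0.6644)
n_6 = (-0.9473, -0.3204)
  (0,1): δ = 132.36°  ·
  (0,2): δ = 103.72°  ·
  (0,3): δ = 71.43°  ·
  (0,4): δ = 13.38°  ✓
  (0,5): δ = 50.42°  ·
  (0,6): δ = 110.74°  ·
  (1,2): δ = 151.37°  ·
  (1,3): δ = 119.07°  ·
  (1,4): δ = 61.03°  ·
  (1,5): δ = 2.78°  ✓
  (1,6): δ = 63.10°  ·
  (2,3): δ = 147.70°  ·
  (2,4): δ = 89.66°  ·
  (2,5): δ = 25.85°  ✓
  (2,6): δ = 34.47°  ·
  (3,4): δ = 121.96°  ·
  (3,5): δ = 58.15°  ·
  (3,6): δ = 2.17°  ✓
  (4,5): δ = 116.19°  ·
  (4,6): δ = 55.87°  ·
  (5,6): δ = 119.68°  ·
antipodal pairs: 4

count = 4; pairs: (0,4), (1,5), (2,5), (3,6)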